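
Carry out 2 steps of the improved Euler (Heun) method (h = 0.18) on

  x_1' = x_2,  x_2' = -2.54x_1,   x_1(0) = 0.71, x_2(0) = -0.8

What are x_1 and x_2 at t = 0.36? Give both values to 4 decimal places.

0.3182, -1.2922

Heun on (x_1,x_2): k1 = f(t_n, state_n); k2 = f(t_n + h, state_n + h·k1); state_{n+1} = state_n + (h/2)·(k1 + k2).
0.000000: (0.710000, -0.800000)
  k1 = (-0.800000, -1.803400)
  predictor → (0.566000, -1.124612)
  k2 = (-1.124612, -1.437640)
  → (0.536785, -1.091694)
0.180000: (0.536785, -1.091694)
  k1 = (-1.091694, -1.363434)
  predictor → (0.340280, -1.337112)
  k2 = (-1.337112, -0.864311)
  → (0.318192, -1.292191)
(x_1(0.36), x_2(0.36)) ≈ (0.3182, -1.2922)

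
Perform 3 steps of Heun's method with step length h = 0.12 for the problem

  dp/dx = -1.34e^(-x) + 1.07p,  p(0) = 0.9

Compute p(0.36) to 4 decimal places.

Heun: k1 = f(x_n, p_n); k2 = f(x_n + h, p_n + h·k1); p_{n+1} = p_n + (h/2)·(k1 + k2).
x=0.000000, p=0.900000:
  k1 = f(0.000000, 0.900000) = -0.377000
  k2 = f(0.120000, 0.854760) = -0.273880
  p ← 0.900000 + (0.12/2)·(-0.377000 + (-0.273880)) = 0.860947
x=0.120000, p=0.860947:
  k1 = f(0.120000, 0.860947) = -0.267260
  k2 = f(0.240000, 0.828876) = -0.167184
  p ← 0.860947 + (0.12/2)·(-0.267260 + (-0.167184)) = 0.834881
x=0.240000, p=0.834881:
  k1 = f(0.240000, 0.834881) = -0.160759
  k2 = f(0.360000, 0.815589) = -0.062206
  p ← 0.834881 + (0.12/2)·(-0.160759 + (-0.062206)) = 0.821503
p(0.36) ≈ 0.8215

0.8215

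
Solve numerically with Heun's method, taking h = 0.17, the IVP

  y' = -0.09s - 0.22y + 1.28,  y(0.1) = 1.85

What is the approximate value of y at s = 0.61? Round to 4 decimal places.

Heun: k1 = f(s_n, y_n); k2 = f(s_n + h, y_n + h·k1); y_{n+1} = y_n + (h/2)·(k1 + k2).
s=0.100000, y=1.850000:
  k1 = f(0.100000, 1.850000) = 0.864000
  k2 = f(0.270000, 1.996880) = 0.816386
  y ← 1.850000 + (0.17/2)·(0.864000 + 0.816386) = 1.992833
s=0.270000, y=1.992833:
  k1 = f(0.270000, 1.992833) = 0.817277
  k2 = f(0.440000, 2.131770) = 0.771411
  y ← 1.992833 + (0.17/2)·(0.817277 + 0.771411) = 2.127871
s=0.440000, y=2.127871:
  k1 = f(0.440000, 2.127871) = 0.772268
  k2 = f(0.610000, 2.259157) = 0.728085
  y ← 2.127871 + (0.17/2)·(0.772268 + 0.728085) = 2.255401
y(0.61) ≈ 2.2554

2.2554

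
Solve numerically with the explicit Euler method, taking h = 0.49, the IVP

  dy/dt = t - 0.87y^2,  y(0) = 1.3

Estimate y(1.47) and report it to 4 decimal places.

0.9616

Euler: y_{n+1} = y_n + h·f(t_n, y_n).
t=0.000000, y=1.300000: f=-1.470300 → y ← 1.300000 + 0.49·(-1.470300) = 0.579553
t=0.490000, y=0.579553: f=0.197783 → y ← 0.579553 + 0.49·0.197783 = 0.676467
t=0.980000, y=0.676467: f=0.581882 → y ← 0.676467 + 0.49·0.581882 = 0.961589
y(1.47) ≈ 0.9616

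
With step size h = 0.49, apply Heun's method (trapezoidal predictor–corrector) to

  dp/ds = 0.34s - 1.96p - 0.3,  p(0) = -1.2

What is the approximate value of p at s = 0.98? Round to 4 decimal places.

-0.3119

Heun: k1 = f(s_n, p_n); k2 = f(s_n + h, p_n + h·k1); p_{n+1} = p_n + (h/2)·(k1 + k2).
s=0.000000, p=-1.200000:
  k1 = f(0.000000, -1.200000) = 2.052000
  k2 = f(0.490000, -0.194520) = 0.247859
  p ← -1.200000 + (0.49/2)·(2.052000 + 0.247859) = -0.636534
s=0.490000, p=-0.636534:
  k1 = f(0.490000, -0.636534) = 1.114208
  k2 = f(0.980000, -0.090573) = 0.210723
  p ← -0.636534 + (0.49/2)·(1.114208 + 0.210723) = -0.311927
p(0.98) ≈ -0.3119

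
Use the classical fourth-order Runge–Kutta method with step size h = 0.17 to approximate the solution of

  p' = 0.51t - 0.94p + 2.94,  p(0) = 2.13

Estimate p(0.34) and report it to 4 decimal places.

RK4: k1 = f(t_n, p_n); k2 = f(t_n + h/2, p_n + (h/2)·k1); k3 = f(t_n + h/2, p_n + (h/2)·k2); k4 = f(t_n + h, p_n + h·k3); p_{n+1} = p_n + (h/6)·(k1 + 2k2 + 2k3 + k4).
t=0.000000, p=2.130000:
  k1 = f(0.000000, 2.130000) = 0.937800
  k2 = f(0.085000, 2.209713) = 0.906220
  k3 = f(0.085000, 2.207029) = 0.908743
  k4 = f(0.170000, 2.284486) = 0.879283
  p ← 2.130000 + (0.17/6)·(k1 + 2k2 + 2k3 + k4) = 2.284332
t=0.170000, p=2.284332:
  k1 = f(0.170000, 2.284332) = 0.879428
  k2 = f(0.255000, 2.359083) = 0.852512
  k3 = f(0.255000, 2.356795) = 0.854662
  k4 = f(0.340000, 2.429625) = 0.829553
  p ← 2.284332 + (0.17/6)·(k1 + 2k2 + 2k3 + k4) = 2.429493
p(0.34) ≈ 2.4295

2.4295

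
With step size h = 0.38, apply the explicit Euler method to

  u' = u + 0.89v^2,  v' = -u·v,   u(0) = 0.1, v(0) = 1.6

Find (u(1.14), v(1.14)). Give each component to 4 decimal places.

3.3239, 0.1610

Euler on (u,v): u_{n+1} = u_n + h·u', v_{n+1} = v_n + h·v'.
0.000000: (0.100000, 1.600000); f=(2.378400, -0.160000) → (1.003792, 1.539200)
0.380000: (1.003792, 1.539200); f=(3.112324, -1.545037) → (2.186475, 0.952086)
0.760000: (2.186475, 0.952086); f=(2.993231, -2.081712) → (3.323903, 0.161035)
(u(1.14), v(1.14)) ≈ (3.3239, 0.1610)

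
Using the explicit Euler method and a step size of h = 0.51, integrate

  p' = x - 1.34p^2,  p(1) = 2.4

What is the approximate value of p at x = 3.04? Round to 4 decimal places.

Euler: p_{n+1} = p_n + h·f(x_n, p_n).
x=1.000000, p=2.400000: f=-6.718400 → p ← 2.400000 + 0.51·(-6.718400) = -1.026384
x=1.510000, p=-1.026384: f=0.098358 → p ← -1.026384 + 0.51·0.098358 = -0.976221
x=2.020000, p=-0.976221: f=0.742969 → p ← -0.976221 + 0.51·0.742969 = -0.597307
x=2.530000, p=-0.597307: f=2.051920 → p ← -0.597307 + 0.51·2.051920 = 0.449172
p(3.04) ≈ 0.4492

0.4492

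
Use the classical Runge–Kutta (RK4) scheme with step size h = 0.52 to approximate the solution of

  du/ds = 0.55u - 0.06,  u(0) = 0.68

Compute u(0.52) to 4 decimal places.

RK4: k1 = f(s_n, u_n); k2 = f(s_n + h/2, u_n + (h/2)·k1); k3 = f(s_n + h/2, u_n + (h/2)·k2); k4 = f(s_n + h, u_n + h·k3); u_{n+1} = u_n + (h/6)·(k1 + 2k2 + 2k3 + k4).
s=0.000000, u=0.680000:
  k1 = f(0.000000, 0.680000) = 0.314000
  k2 = f(0.260000, 0.761640) = 0.358902
  k3 = f(0.260000, 0.773315) = 0.365323
  k4 = f(0.520000, 0.869968) = 0.418482
  u ← 0.680000 + (0.52/6)·(k1 + 2k2 + 2k3 + k4) = 0.869014
u(0.52) ≈ 0.8690

0.8690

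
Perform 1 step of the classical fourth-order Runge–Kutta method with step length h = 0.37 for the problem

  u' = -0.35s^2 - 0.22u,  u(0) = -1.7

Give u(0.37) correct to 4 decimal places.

-1.5729

RK4: k1 = f(s_n, u_n); k2 = f(s_n + h/2, u_n + (h/2)·k1); k3 = f(s_n + h/2, u_n + (h/2)·k2); k4 = f(s_n + h, u_n + h·k3); u_{n+1} = u_n + (h/6)·(k1 + 2k2 + 2k3 + k4).
s=0.000000, u=-1.700000:
  k1 = f(0.000000, -1.700000) = 0.374000
  k2 = f(0.185000, -1.630810) = 0.346799
  k3 = f(0.185000, -1.635842) = 0.347907
  k4 = f(0.370000, -1.571275) = 0.297765
  u ← -1.700000 + (0.37/6)·(k1 + 2k2 + 2k3 + k4) = -1.572894
u(0.37) ≈ -1.5729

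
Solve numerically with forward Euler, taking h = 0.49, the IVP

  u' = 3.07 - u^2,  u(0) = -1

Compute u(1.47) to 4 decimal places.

Euler: u_{n+1} = u_n + h·f(t_n, u_n).
t=0.000000, u=-1.000000: f=2.070000 → u ← -1.000000 + 0.49·2.070000 = 0.014300
t=0.490000, u=0.014300: f=3.069796 → u ← 0.014300 + 0.49·3.069796 = 1.518500
t=0.980000, u=1.518500: f=0.764158 → u ← 1.518500 + 0.49·0.764158 = 1.892937
u(1.47) ≈ 1.8929

1.8929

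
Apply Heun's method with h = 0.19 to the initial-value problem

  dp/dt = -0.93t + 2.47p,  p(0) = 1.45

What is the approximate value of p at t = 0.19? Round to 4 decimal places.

2.2734

Heun: k1 = f(t_n, p_n); k2 = f(t_n + h, p_n + h·k1); p_{n+1} = p_n + (h/2)·(k1 + k2).
t=0.000000, p=1.450000:
  k1 = f(0.000000, 1.450000) = 3.581500
  k2 = f(0.190000, 2.130485) = 5.085598
  p ← 1.450000 + (0.19/2)·(3.581500 + 5.085598) = 2.273374
p(0.19) ≈ 2.2734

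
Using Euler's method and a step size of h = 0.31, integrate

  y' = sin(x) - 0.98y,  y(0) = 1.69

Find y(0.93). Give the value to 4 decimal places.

Euler: y_{n+1} = y_n + h·f(x_n, y_n).
x=0.000000, y=1.690000: f=-1.656200 → y ← 1.690000 + 0.31·(-1.656200) = 1.176578
x=0.310000, y=1.176578: f=-0.847988 → y ← 1.176578 + 0.31·(-0.847988) = 0.913702
x=0.620000, y=0.913702: f=-0.314393 → y ← 0.913702 + 0.31·(-0.314393) = 0.816240
y(0.93) ≈ 0.8162

0.8162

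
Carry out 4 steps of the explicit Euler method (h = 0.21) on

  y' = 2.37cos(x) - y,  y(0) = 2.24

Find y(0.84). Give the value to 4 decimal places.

2.1828

Euler: y_{n+1} = y_n + h·f(x_n, y_n).
x=0.000000, y=2.240000: f=0.130000 → y ← 2.240000 + 0.21·0.130000 = 2.267300
x=0.210000, y=2.267300: f=0.050633 → y ← 2.267300 + 0.21·0.050633 = 2.277933
x=0.420000, y=2.277933: f=-0.113912 → y ← 2.277933 + 0.21·(-0.113912) = 2.254011
x=0.630000, y=2.254011: f=-0.338986 → y ← 2.254011 + 0.21·(-0.338986) = 2.182824
y(0.84) ≈ 2.1828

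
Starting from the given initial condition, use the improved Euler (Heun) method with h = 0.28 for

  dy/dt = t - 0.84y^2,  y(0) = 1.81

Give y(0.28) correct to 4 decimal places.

1.3369

Heun: k1 = f(t_n, y_n); k2 = f(t_n + h, y_n + h·k1); y_{n+1} = y_n + (h/2)·(k1 + k2).
t=0.000000, y=1.810000:
  k1 = f(0.000000, 1.810000) = -2.751924
  k2 = f(0.280000, 1.039461) = -0.627603
  y ← 1.810000 + (0.28/2)·(-2.751924 + (-0.627603)) = 1.336866
y(0.28) ≈ 1.3369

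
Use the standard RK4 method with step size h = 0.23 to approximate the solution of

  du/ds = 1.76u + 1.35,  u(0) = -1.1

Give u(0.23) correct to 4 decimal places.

-1.2661

RK4: k1 = f(s_n, u_n); k2 = f(s_n + h/2, u_n + (h/2)·k1); k3 = f(s_n + h/2, u_n + (h/2)·k2); k4 = f(s_n + h, u_n + h·k3); u_{n+1} = u_n + (h/6)·(k1 + 2k2 + 2k3 + k4).
s=0.000000, u=-1.100000:
  k1 = f(0.000000, -1.100000) = -0.586000
  k2 = f(0.115000, -1.167390) = -0.704606
  k3 = f(0.115000, -1.181030) = -0.728612
  k4 = f(0.230000, -1.267581) = -0.880942
  u ← -1.100000 + (0.23/6)·(k1 + 2k2 + 2k3 + k4) = -1.266113
u(0.23) ≈ -1.2661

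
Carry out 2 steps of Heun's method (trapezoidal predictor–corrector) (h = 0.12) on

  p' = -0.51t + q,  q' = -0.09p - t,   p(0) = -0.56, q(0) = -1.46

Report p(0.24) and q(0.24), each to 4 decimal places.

Heun on (p,q): k1 = f(t_n, state_n); k2 = f(t_n + h, state_n + h·k1); state_{n+1} = state_n + (h/2)·(k1 + k2).
0.000000: (-0.560000, -1.460000)
  k1 = (-1.460000, 0.050400)
  predictor → (-0.735200, -1.453952)
  k2 = (-1.515152, -0.053832)
  → (-0.738509, -1.460206)
0.120000: (-0.738509, -1.460206)
  k1 = (-1.521406, -0.053534)
  predictor → (-0.921078, -1.466630)
  k2 = (-1.589030, -0.157103)
  → (-0.925135, -1.472844)
(p(0.24), q(0.24)) ≈ (-0.9251, -1.4728)

-0.9251, -1.4728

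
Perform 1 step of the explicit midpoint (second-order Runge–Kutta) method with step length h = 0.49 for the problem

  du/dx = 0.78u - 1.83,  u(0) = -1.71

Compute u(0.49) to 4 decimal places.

Midpoint: k1 = f(x_n, u_n); k2 = f(x_n + h/2, u_n + (h/2)·k1); u_{n+1} = u_n + h·k2.
x=0.000000, u=-1.710000:
  k1 = f(0.000000, -1.710000) = -3.163800
  k2 = f(0.245000, -2.485131) = -3.768402
  u ← -1.710000 + 0.49·(-3.768402) = -3.556517
u(0.49) ≈ -3.5565

-3.5565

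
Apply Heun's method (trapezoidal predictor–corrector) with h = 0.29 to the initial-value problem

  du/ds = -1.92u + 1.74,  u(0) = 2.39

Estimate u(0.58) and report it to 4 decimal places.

1.4372

Heun: k1 = f(s_n, u_n); k2 = f(s_n + h, u_n + h·k1); u_{n+1} = u_n + (h/2)·(k1 + k2).
s=0.000000, u=2.390000:
  k1 = f(0.000000, 2.390000) = -2.848800
  k2 = f(0.290000, 1.563848) = -1.262588
  u ← 2.390000 + (0.29/2)·(-2.848800 + (-1.262588)) = 1.793849
s=0.290000, u=1.793849:
  k1 = f(0.290000, 1.793849) = -1.704190
  k2 = f(0.580000, 1.299634) = -0.755297
  u ← 1.793849 + (0.29/2)·(-1.704190 + (-0.755297)) = 1.437223
u(0.58) ≈ 1.4372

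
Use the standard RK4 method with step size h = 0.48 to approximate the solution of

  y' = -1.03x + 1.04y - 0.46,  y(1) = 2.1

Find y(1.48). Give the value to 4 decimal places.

RK4: k1 = f(x_n, y_n); k2 = f(x_n + h/2, y_n + (h/2)·k1); k3 = f(x_n + h/2, y_n + (h/2)·k2); k4 = f(x_n + h, y_n + h·k3); y_{n+1} = y_n + (h/6)·(k1 + 2k2 + 2k3 + k4).
x=1.000000, y=2.100000:
  k1 = f(1.000000, 2.100000) = 0.694000
  k2 = f(1.240000, 2.266560) = 0.620022
  k3 = f(1.240000, 2.248805) = 0.601558
  k4 = f(1.480000, 2.388748) = 0.499898
  y ← 2.100000 + (0.48/6)·(k1 + 2k2 + 2k3 + k4) = 2.390965
y(1.48) ≈ 2.3910

2.3910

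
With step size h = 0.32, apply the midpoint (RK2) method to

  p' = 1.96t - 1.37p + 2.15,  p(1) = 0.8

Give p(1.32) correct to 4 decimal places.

Midpoint: k1 = f(t_n, p_n); k2 = f(t_n + h/2, p_n + (h/2)·k1); p_{n+1} = p_n + h·k2.
t=1.000000, p=0.800000:
  k1 = f(1.000000, 0.800000) = 3.014000
  k2 = f(1.160000, 1.282240) = 2.666931
  p ← 0.800000 + 0.32·2.666931 = 1.653418
p(1.32) ≈ 1.6534

1.6534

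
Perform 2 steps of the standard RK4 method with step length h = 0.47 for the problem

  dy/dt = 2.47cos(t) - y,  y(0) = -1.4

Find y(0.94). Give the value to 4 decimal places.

0.6953

RK4: k1 = f(t_n, y_n); k2 = f(t_n + h/2, y_n + (h/2)·k1); k3 = f(t_n + h/2, y_n + (h/2)·k2); k4 = f(t_n + h, y_n + h·k3); y_{n+1} = y_n + (h/6)·(k1 + 2k2 + 2k3 + k4).
t=0.000000, y=-1.400000:
  k1 = f(0.000000, -1.400000) = 3.870000
  k2 = f(0.235000, -0.490550) = 2.892660
  k3 = f(0.235000, -0.720225) = 3.122335
  k4 = f(0.470000, 0.067498) = 2.134676
  y ← -1.400000 + (0.47/6)·(k1 + 2k2 + 2k3 + k4) = 0.012716
t=0.470000, y=0.012716:
  k1 = f(0.470000, 0.012716) = 2.189458
  k2 = f(0.705000, 0.527238) = 1.353942
  k3 = f(0.705000, 0.330892) = 1.550288
  k4 = f(0.940000, 0.741351) = 0.715425
  y ← 0.012716 + (0.47/6)·(k1 + 2k2 + 2k3 + k4) = 0.695261
y(0.94) ≈ 0.6953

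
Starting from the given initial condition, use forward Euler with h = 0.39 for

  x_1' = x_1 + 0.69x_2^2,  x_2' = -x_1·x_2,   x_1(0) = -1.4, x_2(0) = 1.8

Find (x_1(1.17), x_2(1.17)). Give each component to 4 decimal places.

5.0168, 3.0386

Euler on (x_1,x_2): x_1_{n+1} = x_1_n + h·x_1', x_2_{n+1} = x_2_n + h·x_2'.
0.000000: (-1.400000, 1.800000); f=(0.835600, 2.520000) → (-1.074116, 2.782800)
0.390000: (-1.074116, 2.782800); f=(4.269227, 2.989050) → (0.590883, 3.948530)
0.780000: (0.590883, 3.948530); f=(11.348593, -2.333118) → (5.016834, 3.038614)
(x_1(1.17), x_2(1.17)) ≈ (5.0168, 3.0386)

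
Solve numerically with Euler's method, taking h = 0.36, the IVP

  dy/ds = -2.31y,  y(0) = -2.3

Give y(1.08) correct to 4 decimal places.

-0.0110

Euler: y_{n+1} = y_n + h·f(s_n, y_n).
s=0.000000, y=-2.300000: f=5.313000 → y ← -2.300000 + 0.36·5.313000 = -0.387320
s=0.360000, y=-0.387320: f=0.894709 → y ← -0.387320 + 0.36·0.894709 = -0.065225
s=0.720000, y=-0.065225: f=0.150669 → y ← -0.065225 + 0.36·0.150669 = -0.010984
y(1.08) ≈ -0.0110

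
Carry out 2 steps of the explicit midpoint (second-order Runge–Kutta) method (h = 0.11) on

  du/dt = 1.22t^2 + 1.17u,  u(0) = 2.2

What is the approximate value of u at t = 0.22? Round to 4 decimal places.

Midpoint: k1 = f(t_n, u_n); k2 = f(t_n + h/2, u_n + (h/2)·k1); u_{n+1} = u_n + h·k2.
t=0.000000, u=2.200000:
  k1 = f(0.000000, 2.200000) = 2.574000
  k2 = f(0.055000, 2.341570) = 2.743327
  u ← 2.200000 + 0.11·2.743327 = 2.501766
t=0.110000, u=2.501766:
  k1 = f(0.110000, 2.501766) = 2.941828
  k2 = f(0.165000, 2.663567) = 3.149587
  u ← 2.501766 + 0.11·3.149587 = 2.848221
u(0.22) ≈ 2.8482

2.8482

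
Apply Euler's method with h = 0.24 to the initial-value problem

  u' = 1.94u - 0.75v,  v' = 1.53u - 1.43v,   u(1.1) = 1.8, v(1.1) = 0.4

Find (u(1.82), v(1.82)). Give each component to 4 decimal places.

Euler on (u,v): u_{n+1} = u_n + h·u', v_{n+1} = v_n + h·v'.
1.100000: (1.800000, 0.400000); f=(3.192000, 2.182000) → (2.566080, 0.923680)
1.340000: (2.566080, 0.923680); f=(4.285435, 2.605240) → (3.594584, 1.548938)
1.580000: (3.594584, 1.548938); f=(5.811791, 3.284733) → (4.989414, 2.337274)
(u(1.82), v(1.82)) ≈ (4.9894, 2.3373)

4.9894, 2.3373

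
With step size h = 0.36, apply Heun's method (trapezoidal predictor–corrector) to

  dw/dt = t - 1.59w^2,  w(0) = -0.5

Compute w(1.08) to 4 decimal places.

-0.6451

Heun: k1 = f(t_n, w_n); k2 = f(t_n + h, w_n + h·k1); w_{n+1} = w_n + (h/2)·(k1 + k2).
t=0.000000, w=-0.500000:
  k1 = f(0.000000, -0.500000) = -0.397500
  k2 = f(0.360000, -0.643100) = -0.297588
  w ← -0.500000 + (0.36/2)·(-0.397500 + (-0.297588)) = -0.625116
t=0.360000, w=-0.625116:
  k1 = f(0.360000, -0.625116) = -0.261324
  k2 = f(0.720000, -0.719193) = -0.102408
  w ← -0.625116 + (0.36/2)·(-0.261324 + (-0.102408)) = -0.690588
t=0.720000, w=-0.690588:
  k1 = f(0.720000, -0.690588) = -0.038289
  k2 = f(1.080000, -0.704372) = 0.291138
  w ← -0.690588 + (0.36/2)·(-0.038289 + 0.291138) = -0.645075
w(1.08) ≈ -0.6451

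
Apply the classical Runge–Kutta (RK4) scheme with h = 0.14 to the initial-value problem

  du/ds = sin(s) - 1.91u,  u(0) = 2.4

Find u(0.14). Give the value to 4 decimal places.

1.8459

RK4: k1 = f(s_n, u_n); k2 = f(s_n + h/2, u_n + (h/2)·k1); k3 = f(s_n + h/2, u_n + (h/2)·k2); k4 = f(s_n + h, u_n + h·k3); u_{n+1} = u_n + (h/6)·(k1 + 2k2 + 2k3 + k4).
s=0.000000, u=2.400000:
  k1 = f(0.000000, 2.400000) = -4.584000
  k2 = f(0.070000, 2.079120) = -3.901176
  k3 = f(0.070000, 2.126918) = -3.992470
  k4 = f(0.140000, 1.841054) = -3.376870
  u ← 2.400000 + (0.14/6)·(k1 + 2k2 + 2k3 + k4) = 1.845876
u(0.14) ≈ 1.8459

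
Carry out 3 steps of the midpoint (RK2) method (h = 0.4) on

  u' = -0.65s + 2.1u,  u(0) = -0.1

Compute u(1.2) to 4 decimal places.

Midpoint: k1 = f(s_n, u_n); k2 = f(s_n + h/2, u_n + (h/2)·k1); u_{n+1} = u_n + h·k2.
s=0.000000, u=-0.100000:
  k1 = f(0.000000, -0.100000) = -0.210000
  k2 = f(0.200000, -0.142000) = -0.428200
  u ← -0.100000 + 0.4·(-0.428200) = -0.271280
s=0.400000, u=-0.271280:
  k1 = f(0.400000, -0.271280) = -0.829688
  k2 = f(0.600000, -0.437218) = -1.308157
  u ← -0.271280 + 0.4·(-1.308157) = -0.794543
s=0.800000, u=-0.794543:
  k1 = f(0.800000, -0.794543) = -2.188540
  k2 = f(1.000000, -1.232251) = -3.237727
  u ← -0.794543 + 0.4·(-3.237727) = -2.089633
u(1.2) ≈ -2.0896

-2.0896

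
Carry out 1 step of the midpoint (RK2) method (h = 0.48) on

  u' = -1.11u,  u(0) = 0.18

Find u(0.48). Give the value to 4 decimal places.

0.1096

Midpoint: k1 = f(x_n, u_n); k2 = f(x_n + h/2, u_n + (h/2)·k1); u_{n+1} = u_n + h·k2.
x=0.000000, u=0.180000:
  k1 = f(0.000000, 0.180000) = -0.199800
  k2 = f(0.240000, 0.132048) = -0.146573
  u ← 0.180000 + 0.48·(-0.146573) = 0.109645
u(0.48) ≈ 0.1096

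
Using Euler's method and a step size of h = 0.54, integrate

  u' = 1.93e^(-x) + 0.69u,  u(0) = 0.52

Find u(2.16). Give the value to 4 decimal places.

6.3772

Euler: u_{n+1} = u_n + h·f(x_n, u_n).
x=0.000000, u=0.520000: f=2.288800 → u ← 0.520000 + 0.54·2.288800 = 1.755952
x=0.540000, u=1.755952: f=2.336311 → u ← 1.755952 + 0.54·2.336311 = 3.017560
x=1.080000, u=3.017560: f=2.737536 → u ← 3.017560 + 0.54·2.737536 = 4.495829
x=1.620000, u=4.495829: f=3.484067 → u ← 4.495829 + 0.54·3.484067 = 6.377225
u(2.16) ≈ 6.3772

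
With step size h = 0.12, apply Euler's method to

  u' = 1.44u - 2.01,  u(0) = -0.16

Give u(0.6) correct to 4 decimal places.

Euler: u_{n+1} = u_n + h·f(x_n, u_n).
x=0.000000, u=-0.160000: f=-2.240400 → u ← -0.160000 + 0.12·(-2.240400) = -0.428848
x=0.120000, u=-0.428848: f=-2.627541 → u ← -0.428848 + 0.12·(-2.627541) = -0.744153
x=0.240000, u=-0.744153: f=-3.081580 → u ← -0.744153 + 0.12·(-3.081580) = -1.113943
x=0.360000, u=-1.113943: f=-3.614077 → u ← -1.113943 + 0.12·(-3.614077) = -1.547632
x=0.480000, u=-1.547632: f=-4.238590 → u ← -1.547632 + 0.12·(-4.238590) = -2.056263
u(0.6) ≈ -2.0563

-2.0563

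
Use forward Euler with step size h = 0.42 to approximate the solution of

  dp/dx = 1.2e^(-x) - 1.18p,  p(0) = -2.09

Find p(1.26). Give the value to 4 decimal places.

0.2446

Euler: p_{n+1} = p_n + h·f(x_n, p_n).
x=0.000000, p=-2.090000: f=3.666200 → p ← -2.090000 + 0.42·3.666200 = -0.550196
x=0.420000, p=-0.550196: f=1.437687 → p ← -0.550196 + 0.42·1.437687 = 0.053633
x=0.840000, p=0.053633: f=0.454766 → p ← 0.053633 + 0.42·0.454766 = 0.244634
p(1.26) ≈ 0.2446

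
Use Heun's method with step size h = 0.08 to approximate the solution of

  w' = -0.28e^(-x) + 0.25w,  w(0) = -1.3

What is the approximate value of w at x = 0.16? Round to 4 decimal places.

Heun: k1 = f(x_n, w_n); k2 = f(x_n + h, w_n + h·k1); w_{n+1} = w_n + (h/2)·(k1 + k2).
x=0.000000, w=-1.300000:
  k1 = f(0.000000, -1.300000) = -0.605000
  k2 = f(0.080000, -1.348400) = -0.595573
  w ← -1.300000 + (0.08/2)·(-0.605000 + (-0.595573)) = -1.348023
x=0.080000, w=-1.348023:
  k1 = f(0.080000, -1.348023) = -0.595478
  k2 = f(0.160000, -1.395661) = -0.587516
  w ← -1.348023 + (0.08/2)·(-0.595478 + (-0.587516)) = -1.395343
w(0.16) ≈ -1.3953

-1.3953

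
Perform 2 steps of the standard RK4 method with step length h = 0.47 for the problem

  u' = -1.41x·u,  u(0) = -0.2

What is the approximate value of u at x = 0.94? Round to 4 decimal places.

RK4: k1 = f(x_n, u_n); k2 = f(x_n + h/2, u_n + (h/2)·k1); k3 = f(x_n + h/2, u_n + (h/2)·k2); k4 = f(x_n + h, u_n + h·k3); u_{n+1} = u_n + (h/6)·(k1 + 2k2 + 2k3 + k4).
x=0.000000, u=-0.200000:
  k1 = f(0.000000, -0.200000) = 0.000000
  k2 = f(0.235000, -0.200000) = 0.066270
  k3 = f(0.235000, -0.184427) = 0.061110
  k4 = f(0.470000, -0.171278) = 0.113506
  u ← -0.200000 + (0.47/6)·(k1 + 2k2 + 2k3 + k4) = -0.171153
x=0.470000, u=-0.171153:
  k1 = f(0.470000, -0.171153) = 0.113423
  k2 = f(0.705000, -0.144498) = 0.143638
  k3 = f(0.705000, -0.137397) = 0.136580
  k4 = f(0.940000, -0.106960) = 0.141765
  u ← -0.171153 + (0.47/6)·(k1 + 2k2 + 2k3 + k4) = -0.107262
u(0.94) ≈ -0.1073

-0.1073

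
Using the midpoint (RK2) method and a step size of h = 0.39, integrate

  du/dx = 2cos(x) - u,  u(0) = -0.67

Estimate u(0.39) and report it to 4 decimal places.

0.1535

Midpoint: k1 = f(x_n, u_n); k2 = f(x_n + h/2, u_n + (h/2)·k1); u_{n+1} = u_n + h·k2.
x=0.000000, u=-0.670000:
  k1 = f(0.000000, -0.670000) = 2.670000
  k2 = f(0.195000, -0.149350) = 2.111445
  u ← -0.670000 + 0.39·2.111445 = 0.153464
u(0.39) ≈ 0.1535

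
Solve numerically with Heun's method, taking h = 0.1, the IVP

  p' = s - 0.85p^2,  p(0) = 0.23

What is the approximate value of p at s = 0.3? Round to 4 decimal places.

Heun: k1 = f(s_n, p_n); k2 = f(s_n + h, p_n + h·k1); p_{n+1} = p_n + (h/2)·(k1 + k2).
s=0.000000, p=0.230000:
  k1 = f(0.000000, 0.230000) = -0.044965
  k2 = f(0.100000, 0.225504) = 0.056776
  p ← 0.230000 + (0.1/2)·(-0.044965 + 0.056776) = 0.230591
s=0.100000, p=0.230591:
  k1 = f(0.100000, 0.230591) = 0.054804
  k2 = f(0.200000, 0.236071) = 0.152630
  p ← 0.230591 + (0.1/2)·(0.054804 + 0.152630) = 0.240962
s=0.200000, p=0.240962:
  k1 = f(0.200000, 0.240962) = 0.150647
  k2 = f(0.300000, 0.256027) = 0.244283
  p ← 0.240962 + (0.1/2)·(0.150647 + 0.244283) = 0.260709
p(0.3) ≈ 0.2607

0.2607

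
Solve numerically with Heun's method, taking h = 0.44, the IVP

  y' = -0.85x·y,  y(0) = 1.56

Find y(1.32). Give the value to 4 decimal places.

Heun: k1 = f(x_n, y_n); k2 = f(x_n + h, y_n + h·k1); y_{n+1} = y_n + (h/2)·(k1 + k2).
x=0.000000, y=1.560000:
  k1 = f(0.000000, 1.560000) = 0.000000
  k2 = f(0.440000, 1.560000) = -0.583440
  y ← 1.560000 + (0.44/2)·(0.000000 + (-0.583440)) = 1.431643
x=0.440000, y=1.431643:
  k1 = f(0.440000, 1.431643) = -0.535435
  k2 = f(0.880000, 1.196052) = -0.894647
  y ← 1.431643 + (0.44/2)·(-0.535435 + (-0.894647)) = 1.117025
x=0.880000, y=1.117025:
  k1 = f(0.880000, 1.117025) = -0.835535
  k2 = f(1.320000, 0.749390) = -0.840815
  y ← 1.117025 + (0.44/2)·(-0.835535 + (-0.840815)) = 0.748228
y(1.32) ≈ 0.7482

0.7482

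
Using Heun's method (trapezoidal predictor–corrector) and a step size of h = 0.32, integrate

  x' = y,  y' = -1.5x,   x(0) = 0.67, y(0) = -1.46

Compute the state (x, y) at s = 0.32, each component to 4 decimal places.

0.1513, -1.6695

Heun on (x,y): k1 = f(s_n, state_n); k2 = f(s_n + h, state_n + h·k1); state_{n+1} = state_n + (h/2)·(k1 + k2).
0.000000: (0.670000, -1.460000)
  k1 = (-1.460000, -1.005000)
  predictor → (0.202800, -1.781600)
  k2 = (-1.781600, -0.304200)
  → (0.151344, -1.669472)
(x(0.32), y(0.32)) ≈ (0.1513, -1.6695)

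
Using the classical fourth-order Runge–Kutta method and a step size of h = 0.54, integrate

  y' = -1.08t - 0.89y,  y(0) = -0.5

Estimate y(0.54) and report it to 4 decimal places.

RK4: k1 = f(t_n, y_n); k2 = f(t_n + h/2, y_n + (h/2)·k1); k3 = f(t_n + h/2, y_n + (h/2)·k2); k4 = f(t_n + h, y_n + h·k3); y_{n+1} = y_n + (h/6)·(k1 + 2k2 + 2k3 + k4).
t=0.000000, y=-0.500000:
  k1 = f(0.000000, -0.500000) = 0.445000
  k2 = f(0.270000, -0.379850) = 0.046467
  k3 = f(0.270000, -0.487454) = 0.142234
  k4 = f(0.540000, -0.423194) = -0.206558
  y ← -0.500000 + (0.54/6)·(k1 + 2k2 + 2k3 + k4) = -0.444574
y(0.54) ≈ -0.4446

-0.4446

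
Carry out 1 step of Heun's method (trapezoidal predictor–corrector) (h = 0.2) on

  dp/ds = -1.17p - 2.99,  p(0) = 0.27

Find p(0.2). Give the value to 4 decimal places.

-0.3138

Heun: k1 = f(s_n, p_n); k2 = f(s_n + h, p_n + h·k1); p_{n+1} = p_n + (h/2)·(k1 + k2).
s=0.000000, p=0.270000:
  k1 = f(0.000000, 0.270000) = -3.305900
  k2 = f(0.200000, -0.391180) = -2.532319
  p ← 0.270000 + (0.2/2)·(-3.305900 + (-2.532319)) = -0.313822
p(0.2) ≈ -0.3138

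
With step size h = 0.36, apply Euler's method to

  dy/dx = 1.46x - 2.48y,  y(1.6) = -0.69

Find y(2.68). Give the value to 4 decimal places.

1.3386

Euler: y_{n+1} = y_n + h·f(x_n, y_n).
x=1.600000, y=-0.690000: f=4.047200 → y ← -0.690000 + 0.36·4.047200 = 0.766992
x=1.960000, y=0.766992: f=0.959460 → y ← 0.766992 + 0.36·0.959460 = 1.112398
x=2.320000, y=1.112398: f=0.628454 → y ← 1.112398 + 0.36·0.628454 = 1.338641
y(2.68) ≈ 1.3386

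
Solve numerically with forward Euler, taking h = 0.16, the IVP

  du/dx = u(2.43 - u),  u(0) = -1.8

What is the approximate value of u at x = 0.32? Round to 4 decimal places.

-5.6493

Euler: u_{n+1} = u_n + h·f(x_n, u_n).
x=0.000000, u=-1.800000: f=-7.614000 → u ← -1.800000 + 0.16·(-7.614000) = -3.018240
x=0.160000, u=-3.018240: f=-16.444096 → u ← -3.018240 + 0.16·(-16.444096) = -5.649295
u(0.32) ≈ -5.6493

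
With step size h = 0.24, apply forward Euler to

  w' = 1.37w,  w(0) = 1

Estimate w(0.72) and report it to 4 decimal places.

2.3463

Euler: w_{n+1} = w_n + h·f(x_n, w_n).
x=0.000000, w=1.000000: f=1.370000 → w ← 1.000000 + 0.24·1.370000 = 1.328800
x=0.240000, w=1.328800: f=1.820456 → w ← 1.328800 + 0.24·1.820456 = 1.765709
x=0.480000, w=1.765709: f=2.419022 → w ← 1.765709 + 0.24·2.419022 = 2.346275
w(0.72) ≈ 2.3463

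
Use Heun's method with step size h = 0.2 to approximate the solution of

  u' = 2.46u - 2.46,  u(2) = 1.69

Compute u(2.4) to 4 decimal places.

2.7953

Heun: k1 = f(s_n, u_n); k2 = f(s_n + h, u_n + h·k1); u_{n+1} = u_n + (h/2)·(k1 + k2).
s=2.000000, u=1.690000:
  k1 = f(2.000000, 1.690000) = 1.697400
  k2 = f(2.200000, 2.029480) = 2.532521
  u ← 1.690000 + (0.2/2)·(1.697400 + 2.532521) = 2.112992
s=2.200000, u=2.112992:
  k1 = f(2.200000, 2.112992) = 2.737961
  k2 = f(2.400000, 2.660584) = 4.085037
  u ← 2.112992 + (0.2/2)·(2.737961 + 4.085037) = 2.795292
u(2.4) ≈ 2.7953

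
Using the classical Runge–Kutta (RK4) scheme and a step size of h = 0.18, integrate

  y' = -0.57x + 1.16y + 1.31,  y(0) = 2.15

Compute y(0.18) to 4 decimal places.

RK4: k1 = f(x_n, y_n); k2 = f(x_n + h/2, y_n + (h/2)·k1); k3 = f(x_n + h/2, y_n + (h/2)·k2); k4 = f(x_n + h, y_n + h·k3); y_{n+1} = y_n + (h/6)·(k1 + 2k2 + 2k3 + k4).
x=0.000000, y=2.150000:
  k1 = f(0.000000, 2.150000) = 3.804000
  k2 = f(0.090000, 2.492360) = 4.149838
  k3 = f(0.090000, 2.523485) = 4.185943
  k4 = f(0.180000, 2.903470) = 4.575425
  y ← 2.150000 + (0.18/6)·(k1 + 2k2 + 2k3 + k4) = 2.901530
y(0.18) ≈ 2.9015

2.9015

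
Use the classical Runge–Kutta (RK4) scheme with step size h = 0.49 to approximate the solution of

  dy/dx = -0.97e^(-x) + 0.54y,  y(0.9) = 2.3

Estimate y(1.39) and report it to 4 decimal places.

2.8199

RK4: k1 = f(x_n, y_n); k2 = f(x_n + h/2, y_n + (h/2)·k1); k3 = f(x_n + h/2, y_n + (h/2)·k2); k4 = f(x_n + h, y_n + h·k3); y_{n+1} = y_n + (h/6)·(k1 + 2k2 + 2k3 + k4).
x=0.900000, y=2.300000:
  k1 = f(0.900000, 2.300000) = 0.847627
  k2 = f(1.145000, 2.507669) = 1.045464
  k3 = f(1.145000, 2.556139) = 1.071638
  k4 = f(1.390000, 2.825102) = 1.283952
  y ← 2.300000 + (0.49/6)·(k1 + 2k2 + 2k3 + k4) = 2.819872
y(1.39) ≈ 2.8199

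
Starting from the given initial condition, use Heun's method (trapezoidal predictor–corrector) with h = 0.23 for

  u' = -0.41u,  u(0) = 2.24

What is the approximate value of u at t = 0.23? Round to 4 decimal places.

Heun: k1 = f(t_n, u_n); k2 = f(t_n + h, u_n + h·k1); u_{n+1} = u_n + (h/2)·(k1 + k2).
t=0.000000, u=2.240000:
  k1 = f(0.000000, 2.240000) = -0.918400
  k2 = f(0.230000, 2.028768) = -0.831795
  u ← 2.240000 + (0.23/2)·(-0.918400 + (-0.831795)) = 2.038728
u(0.23) ≈ 2.0387

2.0387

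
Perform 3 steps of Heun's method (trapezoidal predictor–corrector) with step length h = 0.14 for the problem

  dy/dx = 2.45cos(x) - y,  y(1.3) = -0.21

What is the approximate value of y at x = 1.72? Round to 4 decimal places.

-0.1029

Heun: k1 = f(x_n, y_n); k2 = f(x_n + h, y_n + h·k1); y_{n+1} = y_n + (h/2)·(k1 + k2).
x=1.300000, y=-0.210000:
  k1 = f(1.300000, -0.210000) = 0.865372
  k2 = f(1.440000, -0.088848) = 0.408386
  y ← -0.210000 + (0.14/2)·(0.865372 + 0.408386) = -0.120837
x=1.440000, y=-0.120837:
  k1 = f(1.440000, -0.120837) = 0.440375
  k2 = f(1.580000, -0.059184) = 0.036636
  y ← -0.120837 + (0.14/2)·(0.440375 + 0.036636) = -0.087446
x=1.580000, y=-0.087446:
  k1 = f(1.580000, -0.087446) = 0.064897
  k2 = f(1.720000, -0.078361) = -0.285834
  y ← -0.087446 + (0.14/2)·(0.064897 + (-0.285834)) = -0.102912
y(1.72) ≈ -0.1029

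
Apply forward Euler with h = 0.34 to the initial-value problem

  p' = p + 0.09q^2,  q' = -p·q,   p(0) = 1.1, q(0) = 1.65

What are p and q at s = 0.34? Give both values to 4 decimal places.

Euler on (p,q): p_{n+1} = p_n + h·p', q_{n+1} = q_n + h·q'.
0.000000: (1.100000, 1.650000); f=(1.345025, -1.815000) → (1.557309, 1.032900)
(p(0.34), q(0.34)) ≈ (1.5573, 1.0329)

1.5573, 1.0329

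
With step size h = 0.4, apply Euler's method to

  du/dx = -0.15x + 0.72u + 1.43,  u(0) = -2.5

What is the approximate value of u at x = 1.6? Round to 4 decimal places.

Euler: u_{n+1} = u_n + h·f(x_n, u_n).
x=0.000000, u=-2.500000: f=-0.370000 → u ← -2.500000 + 0.4·(-0.370000) = -2.648000
x=0.400000, u=-2.648000: f=-0.536560 → u ← -2.648000 + 0.4·(-0.536560) = -2.862624
x=0.800000, u=-2.862624: f=-0.751089 → u ← -2.862624 + 0.4·(-0.751089) = -3.163060
x=1.200000, u=-3.163060: f=-1.027403 → u ← -3.163060 + 0.4·(-1.027403) = -3.574021
u(1.6) ≈ -3.5740

-3.5740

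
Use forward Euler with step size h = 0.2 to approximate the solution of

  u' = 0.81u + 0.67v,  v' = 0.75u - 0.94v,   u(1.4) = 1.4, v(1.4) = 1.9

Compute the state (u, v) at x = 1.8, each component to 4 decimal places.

2.4211, 1.7055

Euler on (u,v): u_{n+1} = u_n + h·u', v_{n+1} = v_n + h·v'.
1.400000: (1.400000, 1.900000); f=(2.407000, -0.736000) → (1.881400, 1.752800)
1.600000: (1.881400, 1.752800); f=(2.698310, -0.236582) → (2.421062, 1.705484)
(u(1.8), v(1.8)) ≈ (2.4211, 1.7055)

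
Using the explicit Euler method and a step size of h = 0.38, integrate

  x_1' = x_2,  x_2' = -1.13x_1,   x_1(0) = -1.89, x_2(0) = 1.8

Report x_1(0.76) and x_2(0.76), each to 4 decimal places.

-0.2136, 3.1294

Euler on (x_1,x_2): x_1_{n+1} = x_1_n + h·x_1', x_2_{n+1} = x_2_n + h·x_2'.
0.000000: (-1.890000, 1.800000); f=(1.800000, 2.135700) → (-1.206000, 2.611566)
0.380000: (-1.206000, 2.611566); f=(2.611566, 1.362780) → (-0.213605, 3.129422)
(x_1(0.76), x_2(0.76)) ≈ (-0.2136, 3.1294)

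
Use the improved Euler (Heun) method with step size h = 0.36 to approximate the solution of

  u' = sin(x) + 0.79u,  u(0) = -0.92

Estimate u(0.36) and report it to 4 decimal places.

Heun: k1 = f(x_n, u_n); k2 = f(x_n + h, u_n + h·k1); u_{n+1} = u_n + (h/2)·(k1 + k2).
x=0.000000, u=-0.920000:
  k1 = f(0.000000, -0.920000) = -0.726800
  k2 = f(0.360000, -1.181648) = -0.581228
  u ← -0.920000 + (0.36/2)·(-0.726800 + (-0.581228)) = -1.155445
u(0.36) ≈ -1.1554

-1.1554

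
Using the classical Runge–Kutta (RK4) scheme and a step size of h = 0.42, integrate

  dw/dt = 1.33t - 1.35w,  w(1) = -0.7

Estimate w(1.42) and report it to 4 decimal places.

0.1268

RK4: k1 = f(t_n, w_n); k2 = f(t_n + h/2, w_n + (h/2)·k1); k3 = f(t_n + h/2, w_n + (h/2)·k2); k4 = f(t_n + h, w_n + h·k3); w_{n+1} = w_n + (h/6)·(k1 + 2k2 + 2k3 + k4).
t=1.000000, w=-0.700000:
  k1 = f(1.000000, -0.700000) = 2.275000
  k2 = f(1.210000, -0.222250) = 1.909337
  k3 = f(1.210000, -0.299039) = 2.013003
  k4 = f(1.420000, 0.145461) = 1.692227
  w ← -0.700000 + (0.42/6)·(k1 + 2k2 + 2k3 + k4) = 0.126834
w(1.42) ≈ 0.1268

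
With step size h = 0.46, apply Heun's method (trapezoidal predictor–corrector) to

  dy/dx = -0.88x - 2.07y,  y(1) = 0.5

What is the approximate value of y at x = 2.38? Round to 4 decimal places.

Heun: k1 = f(x_n, y_n); k2 = f(x_n + h, y_n + h·k1); y_{n+1} = y_n + (h/2)·(k1 + k2).
x=1.000000, y=0.500000:
  k1 = f(1.000000, 0.500000) = -1.915000
  k2 = f(1.460000, -0.380900) = -0.496337
  y ← 0.500000 + (0.46/2)·(-1.915000 + (-0.496337)) = -0.054608
x=1.460000, y=-0.054608:
  k1 = f(1.460000, -0.054608) = -1.171762
  k2 = f(1.920000, -0.593618) = -0.460810
  y ← -0.054608 + (0.46/2)·(-1.171762 + (-0.460810)) = -0.430099
x=1.920000, y=-0.430099:
  k1 = f(1.920000, -0.430099) = -0.799295
  k2 = f(2.380000, -0.797775) = -0.443006
  y ← -0.430099 + (0.46/2)·(-0.799295 + (-0.443006)) = -0.715828
y(2.38) ≈ -0.7158

-0.7158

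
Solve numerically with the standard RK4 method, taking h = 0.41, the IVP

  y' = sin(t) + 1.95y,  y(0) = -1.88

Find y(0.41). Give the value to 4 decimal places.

-4.0665

RK4: k1 = f(t_n, y_n); k2 = f(t_n + h/2, y_n + (h/2)·k1); k3 = f(t_n + h/2, y_n + (h/2)·k2); k4 = f(t_n + h, y_n + h·k3); y_{n+1} = y_n + (h/6)·(k1 + 2k2 + 2k3 + k4).
t=0.000000, y=-1.880000:
  k1 = f(0.000000, -1.880000) = -3.666000
  k2 = f(0.205000, -2.631530) = -4.927916
  k3 = f(0.205000, -2.890223) = -5.432367
  k4 = f(0.410000, -4.107271) = -7.610568
  y ← -1.880000 + (0.41/6)·(k1 + 2k2 + 2k3 + k4) = -4.066471
y(0.41) ≈ -4.0665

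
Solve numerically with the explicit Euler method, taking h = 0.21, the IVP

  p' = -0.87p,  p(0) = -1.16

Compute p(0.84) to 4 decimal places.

Euler: p_{n+1} = p_n + h·f(t_n, p_n).
t=0.000000, p=-1.160000: f=1.009200 → p ← -1.160000 + 0.21·1.009200 = -0.948068
t=0.210000, p=-0.948068: f=0.824819 → p ← -0.948068 + 0.21·0.824819 = -0.774856
t=0.420000, p=-0.774856: f=0.674125 → p ← -0.774856 + 0.21·0.674125 = -0.633290
t=0.630000, p=-0.633290: f=0.550962 → p ← -0.633290 + 0.21·0.550962 = -0.517588
p(0.84) ≈ -0.5176

-0.5176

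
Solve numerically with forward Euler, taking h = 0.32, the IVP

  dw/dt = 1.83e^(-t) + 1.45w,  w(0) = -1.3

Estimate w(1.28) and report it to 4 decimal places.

-2.5467

Euler: w_{n+1} = w_n + h·f(t_n, w_n).
t=0.000000, w=-1.300000: f=-0.055000 → w ← -1.300000 + 0.32·(-0.055000) = -1.317600
t=0.320000, w=-1.317600: f=-0.581667 → w ← -1.317600 + 0.32·(-0.581667) = -1.503734
t=0.640000, w=-1.503734: f=-1.215468 → w ← -1.503734 + 0.32·(-1.215468) = -1.892683
t=0.960000, w=-1.892683: f=-2.043697 → w ← -1.892683 + 0.32·(-2.043697) = -2.546666
w(1.28) ≈ -2.5467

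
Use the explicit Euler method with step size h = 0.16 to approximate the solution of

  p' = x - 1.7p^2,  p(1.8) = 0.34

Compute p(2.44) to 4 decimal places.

1.0801

Euler: p_{n+1} = p_n + h·f(x_n, p_n).
x=1.800000, p=0.340000: f=1.603480 → p ← 0.340000 + 0.16·1.603480 = 0.596557
x=1.960000, p=0.596557: f=1.355004 → p ← 0.596557 + 0.16·1.355004 = 0.813357
x=2.120000, p=0.813357: f=0.995364 → p ← 0.813357 + 0.16·0.995364 = 0.972616
x=2.280000, p=0.972616: f=0.671832 → p ← 0.972616 + 0.16·0.671832 = 1.080109
p(2.44) ≈ 1.0801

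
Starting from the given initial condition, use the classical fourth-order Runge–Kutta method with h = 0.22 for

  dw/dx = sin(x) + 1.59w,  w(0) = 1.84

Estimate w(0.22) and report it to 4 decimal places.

2.6376

RK4: k1 = f(x_n, w_n); k2 = f(x_n + h/2, w_n + (h/2)·k1); k3 = f(x_n + h/2, w_n + (h/2)·k2); k4 = f(x_n + h, w_n + h·k3); w_{n+1} = w_n + (h/6)·(k1 + 2k2 + 2k3 + k4).
x=0.000000, w=1.840000:
  k1 = f(0.000000, 1.840000) = 2.925600
  k2 = f(0.110000, 2.161816) = 3.547066
  k3 = f(0.110000, 2.230177) = 3.655760
  k4 = f(0.220000, 2.644267) = 4.422615
  w ← 1.840000 + (0.22/6)·(k1 + 2k2 + 2k3 + k4) = 2.637642
w(0.22) ≈ 2.6376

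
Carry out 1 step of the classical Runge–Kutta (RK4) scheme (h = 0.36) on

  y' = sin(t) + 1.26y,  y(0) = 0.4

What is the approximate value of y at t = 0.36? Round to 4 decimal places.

0.7045

RK4: k1 = f(t_n, y_n); k2 = f(t_n + h/2, y_n + (h/2)·k1); k3 = f(t_n + h/2, y_n + (h/2)·k2); k4 = f(t_n + h, y_n + h·k3); y_{n+1} = y_n + (h/6)·(k1 + 2k2 + 2k3 + k4).
t=0.000000, y=0.400000:
  k1 = f(0.000000, 0.400000) = 0.504000
  k2 = f(0.180000, 0.490720) = 0.797337
  k3 = f(0.180000, 0.543521) = 0.863866
  k4 = f(0.360000, 0.710992) = 1.248124
  y ← 0.400000 + (0.36/6)·(k1 + 2k2 + 2k3 + k4) = 0.704472
y(0.36) ≈ 0.7045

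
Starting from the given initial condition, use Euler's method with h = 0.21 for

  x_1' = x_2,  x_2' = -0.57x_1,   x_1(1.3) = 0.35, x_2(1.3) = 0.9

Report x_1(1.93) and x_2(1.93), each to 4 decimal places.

Euler on (x_1,x_2): x_1_{n+1} = x_1_n + h·x_1', x_2_{n+1} = x_2_n + h·x_2'.
1.300000: (0.350000, 0.900000); f=(0.900000, -0.199500) → (0.539000, 0.858105)
1.510000: (0.539000, 0.858105); f=(0.858105, -0.307230) → (0.719202, 0.793587)
1.720000: (0.719202, 0.793587); f=(0.793587, -0.409945) → (0.885855, 0.707498)
(x_1(1.93), x_2(1.93)) ≈ (0.8859, 0.7075)

0.8859, 0.7075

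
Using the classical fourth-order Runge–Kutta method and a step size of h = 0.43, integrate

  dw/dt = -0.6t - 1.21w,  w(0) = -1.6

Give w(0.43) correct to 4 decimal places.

-0.9985

RK4: k1 = f(t_n, w_n); k2 = f(t_n + h/2, w_n + (h/2)·k1); k3 = f(t_n + h/2, w_n + (h/2)·k2); k4 = f(t_n + h, w_n + h·k3); w_{n+1} = w_n + (h/6)·(k1 + 2k2 + 2k3 + k4).
t=0.000000, w=-1.600000:
  k1 = f(0.000000, -1.600000) = 1.936000
  k2 = f(0.215000, -1.183760) = 1.303350
  k3 = f(0.215000, -1.319780) = 1.467934
  k4 = f(0.430000, -0.968789) = 0.914234
  w ← -1.600000 + (0.43/6)·(k1 + 2k2 + 2k3 + k4) = -0.998516
w(0.43) ≈ -0.9985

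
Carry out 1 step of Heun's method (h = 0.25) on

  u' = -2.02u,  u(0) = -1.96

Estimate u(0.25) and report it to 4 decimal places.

Heun: k1 = f(x_n, u_n); k2 = f(x_n + h, u_n + h·k1); u_{n+1} = u_n + (h/2)·(k1 + k2).
x=0.000000, u=-1.960000:
  k1 = f(0.000000, -1.960000) = 3.959200
  k2 = f(0.250000, -0.970200) = 1.959804
  u ← -1.960000 + (0.25/2)·(3.959200 + 1.959804) = -1.220124
u(0.25) ≈ -1.2201

-1.2201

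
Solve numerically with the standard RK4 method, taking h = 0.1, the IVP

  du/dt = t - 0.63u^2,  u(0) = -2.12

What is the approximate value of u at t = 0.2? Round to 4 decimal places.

RK4: k1 = f(t_n, u_n); k2 = f(t_n + h/2, u_n + (h/2)·k1); k3 = f(t_n + h/2, u_n + (h/2)·k2); k4 = f(t_n + h, u_n + h·k3); u_{n+1} = u_n + (h/6)·(k1 + 2k2 + 2k3 + k4).
t=0.000000, u=-2.120000:
  k1 = f(0.000000, -2.120000) = -2.831472
  k2 = f(0.050000, -2.261574) = -3.172271
  k3 = f(0.050000, -2.278614) = -3.221010
  k4 = f(0.100000, -2.442101) = -3.657230
  u ← -2.120000 + (0.1/6)·(k1 + 2k2 + 2k3 + k4) = -2.441254
t=0.100000, u=-2.441254:
  k1 = f(0.100000, -2.441254) = -3.654625
  k2 = f(0.150000, -2.623986) = -4.187739
  k3 = f(0.150000, -2.650641) = -4.276317
  k4 = f(0.200000, -2.868886) = -4.985220
  u ← -2.441254 + (0.1/6)·(k1 + 2k2 + 2k3 + k4) = -2.867387
u(0.2) ≈ -2.8674

-2.8674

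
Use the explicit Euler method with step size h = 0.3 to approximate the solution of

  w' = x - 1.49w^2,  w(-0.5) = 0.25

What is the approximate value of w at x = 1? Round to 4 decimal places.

Euler: w_{n+1} = w_n + h·f(x_n, w_n).
x=-0.500000, w=0.250000: f=-0.593125 → w ← 0.250000 + 0.3·(-0.593125) = 0.072063
x=-0.200000, w=0.072063: f=-0.207738 → w ← 0.072063 + 0.3·(-0.207738) = 0.009741
x=0.100000, w=0.009741: f=0.099859 → w ← 0.009741 + 0.3·0.099859 = 0.039699
x=0.400000, w=0.039699: f=0.397652 → w ← 0.039699 + 0.3·0.397652 = 0.158994
x=0.700000, w=0.158994: f=0.662334 → w ← 0.158994 + 0.3·0.662334 = 0.357695
w(1) ≈ 0.3577

0.3577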